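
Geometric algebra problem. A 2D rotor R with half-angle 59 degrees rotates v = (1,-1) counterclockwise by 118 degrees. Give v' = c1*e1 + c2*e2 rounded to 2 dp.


Rotor R = cos(59deg) - sin(59deg)*e12
Rotation angle theta = 2 * 59 = 118 degrees
v' = R*v*~R rotates v by theta.
cos(118deg) = -0.4695, sin(118deg) = 0.8829
v'_1 = 1*cos(118deg) - (-1)*sin(118deg)
= 1*(-0.4695) - (-1)*0.8829
= 0.41
v'_2 = 1*sin(118deg) + (-1)*cos(118deg)
= 1*0.8829 + (-1)*(-0.4695)
= 1.35
v' = 0.41*e1 + 1.35*e2


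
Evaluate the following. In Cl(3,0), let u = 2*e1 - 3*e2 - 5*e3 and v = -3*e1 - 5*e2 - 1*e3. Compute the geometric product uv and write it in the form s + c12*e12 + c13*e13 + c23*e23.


In Cl(3,0): e_i^2 = 1, e_ie_j = -e_je_i for i != j.
Scalar part = u . v = 2*(-3) + (-3)*(-5) + (-5)*(-1)
= -6 + 15 + 5 = 14
e12 coeff = 2*(-5) - (-3)*(-3) = -10 - 9 = -19
e13 coeff = 2*(-1) - (-5)*(-3) = -2 - 15 = -17
e23 coeff = (-3)*(-1) - (-5)*(-5) = 3 - 25 = -22
uv = 14 - 19*e12 - 17*e13 - 22*e23


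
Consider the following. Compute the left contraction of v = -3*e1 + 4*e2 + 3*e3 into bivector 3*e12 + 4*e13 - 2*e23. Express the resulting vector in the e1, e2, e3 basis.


Left contraction v _| B = <vB>_1 (grade-1 part of the geometric product vB).
Using e1_|e12 = e2, e2_|e12 = -e1, e1_|e13 = e3, e3_|e13 = -e1, e2_|e23 = e3, e3_|e23 = -e2:
e1 coeff: -v2*b12 - v3*b13 = -(4)*(3) - (3)*(4) = -24
e2 coeff: v1*b12 - v3*b23 = (-3)*(3) - (3)*(-2) = -3
e3 coeff: v1*b13 + v2*b23 = (-3)*(4) + (4)*(-2) = -20
v _| B = -24*e1 - 3*e2 - 20*e3


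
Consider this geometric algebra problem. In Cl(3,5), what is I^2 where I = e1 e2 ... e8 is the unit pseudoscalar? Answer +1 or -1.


The pseudoscalar I = e1...e_n (product of all n generators) of Cl(p,q) satisfies I^2 = (-1)^(q + n(n-1)/2).
p = 3, q = 5, n = p + q = 8
n(n-1)/2 = 8 * 7 / 2 = 28
Exponent = q + n(n-1)/2 = 5 + 28 = 33
I^2 = (-1)^33 = -1


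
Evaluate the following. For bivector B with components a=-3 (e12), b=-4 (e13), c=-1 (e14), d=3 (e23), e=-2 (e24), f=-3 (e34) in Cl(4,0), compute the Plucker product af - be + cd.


Plucker relation: af - be + cd
a*f = (-3)*(-3) = 9
b*e = (-4)*(-2) = 8
c*d = (-1)*3 = -3
af - be + cd = 9 - 8 + (-3)
= -2


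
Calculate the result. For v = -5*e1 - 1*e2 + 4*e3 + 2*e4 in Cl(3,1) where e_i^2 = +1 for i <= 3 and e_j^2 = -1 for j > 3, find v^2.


v^2 = sum of c_i^2 * e_i^2
Positive signature terms (e_i^2 = +1): (-5)^2 + (-1)^2 + 4^2 = 42
Negative signature terms (e_j^2 = -1): 2^2 = 4
v^2 = 42 - 4 = 38


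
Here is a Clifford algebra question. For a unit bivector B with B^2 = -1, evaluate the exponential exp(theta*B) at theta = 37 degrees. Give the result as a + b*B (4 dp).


For a unit bivector B with B^2 = -1, the exponential series gives
e^(theta*B) = cos(theta) + sin(theta)*B (the GA analogue of Euler's formula).
theta = 37 degrees = 0.645772 rad
cos(37 deg) = 0.7986
sin(37 deg) = 0.6018
exp(theta*B) = 0.7986 + 0.6018*B


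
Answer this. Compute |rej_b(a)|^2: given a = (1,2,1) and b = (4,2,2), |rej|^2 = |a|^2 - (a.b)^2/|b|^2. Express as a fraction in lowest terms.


|a|^2 = 1^2 + 2^2 + 1^2 = 6
|b|^2 = 4^2 + 2^2 + 2^2 = 24
a . b = 1*4 + 2*2 + 1*2 = 10
(a.b)^2 = 10^2 = 100
|rej|^2 = 6 - 100/24
= (144 - 100)/24
= 44/24
In lowest terms: 11/6


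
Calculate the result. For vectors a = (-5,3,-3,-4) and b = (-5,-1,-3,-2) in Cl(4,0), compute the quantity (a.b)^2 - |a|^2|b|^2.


a . b = (-5)*(-5) + 3*(-1) + (-3)*(-3) + (-4)*(-2)
= 25 + (-3) + 9 + 8 = 39
|a|^2 = (-5)^2 + 3^2 + (-3)^2 + (-4)^2 = 59
|b|^2 = (-5)^2 + (-1)^2 + (-3)^2 + (-2)^2 = 39
(a.b)^2 = 39^2 = 1521
|a|^2 * |b|^2 = 59 * 39 = 2301
Result = 1521 - 2301 = -780


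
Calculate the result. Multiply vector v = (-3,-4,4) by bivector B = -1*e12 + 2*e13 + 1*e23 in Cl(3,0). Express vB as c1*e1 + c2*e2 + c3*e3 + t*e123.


vB has grade-1 (vector) and grade-3 (trivector) parts: vB = (v _| B) + (v ^ B).
Vector part <vB>_1:
  e1: -v2*b12 - v3*b13 = -(-4)*(-1) - (4)*(2) = -12
  e2: v1*b12 - v3*b23 = (-3)*(-1) - (4)*(1) = -1
  e3: v1*b13 + v2*b23 = (-3)*(2) + (-4)*(1) = -10
Trivector part <vB>_3:
  e123: v1*b23 - v2*b13 + v3*b12 = (-3)*(1) - (-4)*(2) + (4)*(-1) = 1
vB = -12*e1 - 1*e2 - 10*e3 + 1*e123


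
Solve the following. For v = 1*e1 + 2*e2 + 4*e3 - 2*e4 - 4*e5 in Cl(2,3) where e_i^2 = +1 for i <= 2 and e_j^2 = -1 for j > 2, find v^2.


v^2 = sum of c_i^2 * e_i^2
Positive signature terms (e_i^2 = +1): 1^2 + 2^2 = 5
Negative signature terms (e_j^2 = -1): 4^2 + (-2)^2 + (-4)^2 = 36
v^2 = 5 - 36 = -31


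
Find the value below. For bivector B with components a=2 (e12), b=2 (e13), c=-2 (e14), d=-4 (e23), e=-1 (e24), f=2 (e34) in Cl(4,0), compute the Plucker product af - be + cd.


Plucker relation: af - be + cd
a*f = 2*2 = 4
b*e = 2*(-1) = -2
c*d = (-2)*(-4) = 8
af - be + cd = 4 - (-2) + 8
= 14


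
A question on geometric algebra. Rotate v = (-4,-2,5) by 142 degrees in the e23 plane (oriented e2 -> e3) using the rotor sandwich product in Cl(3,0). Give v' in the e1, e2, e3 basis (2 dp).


Rotor R = cos(71deg) - sin(71deg)*e23
Rotation angle theta = 2 * 71 = 142 degrees in the e23 plane (e2 -> e3).
The component perpendicular to the plane (e1) is invariant: v'_1 = v1 = -4.00
cos(142deg) = -0.7880, sin(142deg) = 0.6157
v'_2 = v2*cos(theta) - v3*sin(theta) = -2*(-0.7880) - 5*0.6157 = -1.50
v'_3 = v2*sin(theta) + v3*cos(theta) = -2*0.6157 + 5*(-0.7880) = -5.17
v' = -4.00*e1 - 1.50*e2 - 5.17*e3


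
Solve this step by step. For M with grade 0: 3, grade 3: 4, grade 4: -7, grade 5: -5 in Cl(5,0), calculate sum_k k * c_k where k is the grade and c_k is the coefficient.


Grade-weighted sum = sum of grade_k * coefficient_k
0*3 = 0
3*4 = 12
4*(-7) = -28
5*(-5) = -25
Total = 0 + 12 + (-28) + (-25) = -41


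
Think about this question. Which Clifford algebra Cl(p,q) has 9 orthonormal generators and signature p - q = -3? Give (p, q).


We need p + q = 9 and p - q = -3.
Adding: 2p = 9 + (-3) = 6, so p = 3.
Then q = 9 - 3 = 6.
(p, q) = (3, 6)


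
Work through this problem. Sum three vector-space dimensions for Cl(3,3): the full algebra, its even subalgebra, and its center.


n = 3 + 3 = 6
Total dim = 2^6 = 64
Even subalgebra dim = 2^5 = 32
n is even, so center dim = 1
Sum = 64 + 32 + 1 = 97


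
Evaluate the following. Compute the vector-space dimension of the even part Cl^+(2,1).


Even subalgebra dimension = 2^(n-1)
n = 2 + 1 = 3
2^(3 - 1) = 2^2 = 4
Verification: sum of C(3,k) for even k = 1 + 3 = 4
Result = 4


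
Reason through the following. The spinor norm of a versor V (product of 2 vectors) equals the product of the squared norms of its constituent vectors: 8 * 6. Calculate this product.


Spinor norm N(V) = |v1|^2 * |v2|^2 * ... * |v2|^2
= 8 * 6
Running product: 8, 48
N(V) = 48


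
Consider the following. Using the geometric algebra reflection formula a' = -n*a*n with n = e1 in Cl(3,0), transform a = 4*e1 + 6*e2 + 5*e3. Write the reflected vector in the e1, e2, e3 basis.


Reflection formula: a' = -n*a*n, with n = e1 (unit vector, n^2 = 1).
For reflection through hyperplane perp to e1:
The component along e1 flips sign, others stay.
a = (4, 6, 5)
a' = (-4, 6, 5)
a' = -4*e1 + 6*e2 + 5*e3


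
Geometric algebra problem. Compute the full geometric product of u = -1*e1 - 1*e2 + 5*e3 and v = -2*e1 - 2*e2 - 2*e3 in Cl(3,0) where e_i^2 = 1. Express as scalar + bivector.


In Cl(3,0): e_i^2 = 1, e_ie_j = -e_je_i for i != j.
Scalar part = u . v = (-1)*(-2) + (-1)*(-2) + 5*(-2)
= 2 + 2 + (-10) = -6
e12 coeff = (-1)*(-2) - (-1)*(-2) = 2 - 2 = 0
e13 coeff = (-1)*(-2) - 5*(-2) = 2 - (-10) = 12
e23 coeff = (-1)*(-2) - 5*(-2) = 2 - (-10) = 12
uv = -6 + 0*e12 + 12*e13 + 12*e23


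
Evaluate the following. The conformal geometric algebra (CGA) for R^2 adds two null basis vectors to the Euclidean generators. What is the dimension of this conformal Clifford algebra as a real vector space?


The conformal model of R^2 uses Cl(3,1): the 2 Euclidean generators plus two extra orthogonal generators e+ (e+^2 = +1) and e- (e-^2 = -1), from which the null vectors e0, einf are built.
Number of generators m = 2 + 2 = 4.
dim Cl(p,q) = 2^m = 2^4 = 16


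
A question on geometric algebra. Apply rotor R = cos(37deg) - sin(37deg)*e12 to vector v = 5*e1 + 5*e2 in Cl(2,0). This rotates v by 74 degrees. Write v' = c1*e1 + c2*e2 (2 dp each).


Rotor R = cos(37deg) - sin(37deg)*e12
Rotation angle theta = 2 * 37 = 74 degrees
v' = R*v*~R rotates v by theta.
cos(74deg) = 0.2756, sin(74deg) = 0.9613
v'_1 = 5*cos(74deg) - 5*sin(74deg)
= 5*0.2756 - 5*0.9613
= -3.43
v'_2 = 5*sin(74deg) + 5*cos(74deg)
= 5*0.9613 + 5*0.2756
= 6.18
v' = -3.43*e1 + 6.18*e2


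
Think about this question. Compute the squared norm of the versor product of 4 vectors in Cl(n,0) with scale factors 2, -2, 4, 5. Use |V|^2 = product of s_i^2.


Each vector v_i has |v_i|^2 = s_i^2
Squared scales: 2^2 = 4, (-2)^2 = 4, 4^2 = 16, 5^2 = 25
|V|^2 = 4 * 4 * 16 * 25
= 6400


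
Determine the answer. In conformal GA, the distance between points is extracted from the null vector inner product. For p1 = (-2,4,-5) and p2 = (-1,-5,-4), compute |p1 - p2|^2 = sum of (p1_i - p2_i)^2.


p1 - p2 = (-1, 9, -1)
|p1 - p2|^2 = (-1)^2 + 9^2 + (-1)^2
= 1 + 81 + 1
= 83


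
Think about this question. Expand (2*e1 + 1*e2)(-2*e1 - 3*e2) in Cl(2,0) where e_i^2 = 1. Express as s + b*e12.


Expand: (2*e1 + 1*e2)(-2*e1 - 3*e2)
= 2*(-2)*e1e1 + 2*(-3)*e1e2 + 1*(-2)*e2e1 + 1*(-3)*e2e2
Using e1^2 = e2^2 = 1, e2e1 = -e1e2:
Scalar part s = 2*(-2) + 1*(-3) = -4 + (-3) = -7
Bivector part b = 2*(-3) - 1*(-2) = -6 - (-2) = -4
uv = -7 - 4*e12


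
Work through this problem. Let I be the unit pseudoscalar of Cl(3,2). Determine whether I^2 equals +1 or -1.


The pseudoscalar I = e1...e_n (product of all n generators) of Cl(p,q) satisfies I^2 = (-1)^(q + n(n-1)/2).
p = 3, q = 2, n = p + q = 5
n(n-1)/2 = 5 * 4 / 2 = 10
Exponent = q + n(n-1)/2 = 2 + 10 = 12
I^2 = (-1)^12 = +1


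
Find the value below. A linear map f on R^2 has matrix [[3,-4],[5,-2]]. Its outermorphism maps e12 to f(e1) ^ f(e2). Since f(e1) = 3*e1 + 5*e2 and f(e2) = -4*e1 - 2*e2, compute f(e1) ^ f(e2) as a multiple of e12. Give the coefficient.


The outermorphism of a linear map f sends e1^e2 to f(e1)^f(e2).
f(e1) = 3*e1 + 5*e2
f(e2) = -4*e1 - 2*e2
f(e1) ^ f(e2) = (3*e1 + 5*e2) ^ (-4*e1 - 2*e2)
= 3*(-2)*e12 + 5*(-4)*e21
= (-6 - (-20))*e12
= 14*e12
Coefficient = 14


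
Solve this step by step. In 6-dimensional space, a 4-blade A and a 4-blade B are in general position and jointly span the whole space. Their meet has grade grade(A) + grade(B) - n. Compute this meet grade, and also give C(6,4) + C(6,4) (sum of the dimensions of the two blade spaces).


Meet grade = grade(A) + grade(B) - n
= 4 + 4 - 6 = 2
C(6,4) = 15
C(6,4) = 15
dim_A + dim_B = 15 + 15 = 30


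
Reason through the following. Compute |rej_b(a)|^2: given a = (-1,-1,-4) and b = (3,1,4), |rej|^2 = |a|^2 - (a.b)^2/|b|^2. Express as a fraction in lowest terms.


|a|^2 = (-1)^2 + (-1)^2 + (-4)^2 = 18
|b|^2 = 3^2 + 1^2 + 4^2 = 26
a . b = (-1)*3 + (-1)*1 + (-4)*4 = -20
(a.b)^2 = (-20)^2 = 400
|rej|^2 = 18 - 400/26
= (468 - 400)/26
= 68/26
In lowest terms: 34/13


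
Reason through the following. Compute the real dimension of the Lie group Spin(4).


Spin(n) double-covers SO(n); both have Lie algebra so(n) of dimension n(n-1)/2.
n = 4
n(n-1) = 4 * 3 = 12
dim Spin(4) = 12/2 = 6


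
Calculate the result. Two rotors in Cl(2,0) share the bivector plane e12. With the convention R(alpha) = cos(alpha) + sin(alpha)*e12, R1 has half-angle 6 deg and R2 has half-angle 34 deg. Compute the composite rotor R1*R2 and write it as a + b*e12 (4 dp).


Same-plane rotors commute and their half-angles add:
R1*R2 = cos(a1 + a2) + sin(a1 + a2)*e12.
a1 + a2 = 6 + 34 = 40 deg
cos(40 deg) = 0.7660
sin(40 deg) = 0.6428
R1*R2 = 0.7660 + 0.6428*e12


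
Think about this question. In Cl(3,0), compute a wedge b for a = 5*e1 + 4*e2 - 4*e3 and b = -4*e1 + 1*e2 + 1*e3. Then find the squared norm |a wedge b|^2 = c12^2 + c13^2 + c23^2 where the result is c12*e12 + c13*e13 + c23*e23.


a wedge b = (a1*b2 - a2*b1)*e12 + (a1*b3 - a3*b1)*e13 + (a2*b3 - a3*b2)*e23
e12 coeff: 5*1 - 4*(-4) = 5 - (-16) = 21
e13 coeff: 5*1 - (-4)*(-4) = 5 - 16 = -11
e23 coeff: 4*1 - (-4)*1 = 4 - (-4) = 8
|a wedge b|^2 = 21^2 + (-11)^2 + 8^2
= 441 + 121 + 64
= 626


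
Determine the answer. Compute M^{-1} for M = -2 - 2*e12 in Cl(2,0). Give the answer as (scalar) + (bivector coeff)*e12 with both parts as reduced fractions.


M = -2 - 2*e12, where e12^2 = -1.
Since M commutes with its reverse ~M = a - b*e12, M * ~M = a^2 - b^2*e12^2 = a^2 + b^2.
So M^{-1} = ~M / (a^2 + b^2) = (a - b*e12)/(a^2 + b^2).
a^2 + b^2 = 4 + 4 = 8
Scalar part = -2/8 = -1/4
Bivector coeff = 2/8 = 1/4
M^{-1} = -1/4 + 1/4*e12


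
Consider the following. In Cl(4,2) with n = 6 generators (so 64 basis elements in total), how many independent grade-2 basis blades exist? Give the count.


Number of grade-k basis blades in Cl(p,q) with n = p + q is C(n, k).
n = 4 + 2 = 6
C(6, 2) = 6! / (2! * 4!)
= 720 / (2 * 24)
= 15


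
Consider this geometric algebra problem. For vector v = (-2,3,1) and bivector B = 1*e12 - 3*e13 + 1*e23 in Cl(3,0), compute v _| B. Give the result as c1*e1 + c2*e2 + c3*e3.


Left contraction v _| B = <vB>_1 (grade-1 part of the geometric product vB).
Using e1_|e12 = e2, e2_|e12 = -e1, e1_|e13 = e3, e3_|e13 = -e1, e2_|e23 = e3, e3_|e23 = -e2:
e1 coeff: -v2*b12 - v3*b13 = -(3)*(1) - (1)*(-3) = 0
e2 coeff: v1*b12 - v3*b23 = (-2)*(1) - (1)*(1) = -3
e3 coeff: v1*b13 + v2*b23 = (-2)*(-3) + (3)*(1) = 9
v _| B = 0*e1 - 3*e2 + 9*e3


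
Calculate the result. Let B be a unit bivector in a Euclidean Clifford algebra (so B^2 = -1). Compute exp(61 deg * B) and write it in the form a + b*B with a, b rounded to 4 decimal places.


For a unit bivector B with B^2 = -1, the exponential series gives
e^(theta*B) = cos(theta) + sin(theta)*B (the GA analogue of Euler's formula).
theta = 61 degrees = 1.064651 rad
cos(61 deg) = 0.4848
sin(61 deg) = 0.8746
exp(theta*B) = 0.4848 + 0.8746*B


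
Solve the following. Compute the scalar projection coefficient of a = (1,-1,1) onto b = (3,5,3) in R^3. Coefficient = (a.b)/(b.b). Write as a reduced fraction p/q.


Projection coefficient = (a . b) / (b . b)
a . b = 1*3 + (-1)*5 + 1*3
= 3 + (-5) + 3 = 1
b . b = 3^2 + 5^2 + 3^2
= 9 + 25 + 9 = 43
Coefficient = 1/43
In lowest terms: 1/43


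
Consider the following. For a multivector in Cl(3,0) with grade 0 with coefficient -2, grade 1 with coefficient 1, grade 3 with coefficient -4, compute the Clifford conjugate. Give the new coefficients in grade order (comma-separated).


Clifford conjugate sign for grade k: (-1)^(k(k+1)/2)
Grade 0: (-1)^(0*1/2) = (-1)^0 = 1, coeff -2 -> -2
Grade 1: (-1)^(1*2/2) = (-1)^1 = -1, coeff 1 -> -1
Grade 3: (-1)^(3*4/2) = (-1)^6 = 1, coeff -4 -> -4
Conjugated coefficients: -2, -1, -4


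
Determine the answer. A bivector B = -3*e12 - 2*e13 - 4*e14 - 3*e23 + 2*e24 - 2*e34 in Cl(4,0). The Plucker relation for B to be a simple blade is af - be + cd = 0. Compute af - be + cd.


Plucker relation: af - be + cd
a*f = (-3)*(-2) = 6
b*e = (-2)*2 = -4
c*d = (-4)*(-3) = 12
af - be + cd = 6 - (-4) + 12
= 22


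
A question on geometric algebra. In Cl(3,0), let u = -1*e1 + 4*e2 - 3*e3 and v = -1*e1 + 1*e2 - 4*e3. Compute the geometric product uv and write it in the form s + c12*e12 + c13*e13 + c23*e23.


In Cl(3,0): e_i^2 = 1, e_ie_j = -e_je_i for i != j.
Scalar part = u . v = (-1)*(-1) + 4*1 + (-3)*(-4)
= 1 + 4 + 12 = 17
e12 coeff = (-1)*1 - 4*(-1) = -1 - (-4) = 3
e13 coeff = (-1)*(-4) - (-3)*(-1) = 4 - 3 = 1
e23 coeff = 4*(-4) - (-3)*1 = -16 - (-3) = -13
uv = 17 + 3*e12 + 1*e13 - 13*e23


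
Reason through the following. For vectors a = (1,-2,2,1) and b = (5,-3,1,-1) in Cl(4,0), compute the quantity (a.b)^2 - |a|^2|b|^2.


a . b = 1*5 + (-2)*(-3) + 2*1 + 1*(-1)
= 5 + 6 + 2 + (-1) = 12
|a|^2 = 1^2 + (-2)^2 + 2^2 + 1^2 = 10
|b|^2 = 5^2 + (-3)^2 + 1^2 + (-1)^2 = 36
(a.b)^2 = 12^2 = 144
|a|^2 * |b|^2 = 10 * 36 = 360
Result = 144 - 360 = -216


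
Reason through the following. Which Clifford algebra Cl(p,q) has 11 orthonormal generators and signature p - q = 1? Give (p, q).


We need p + q = 11 and p - q = 1.
Adding: 2p = 11 + 1 = 12, so p = 6.
Then q = 11 - 6 = 5.
(p, q) = (6, 5)


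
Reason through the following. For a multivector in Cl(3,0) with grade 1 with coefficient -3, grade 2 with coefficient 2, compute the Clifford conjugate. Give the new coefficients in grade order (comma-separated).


Clifford conjugate sign for grade k: (-1)^(k(k+1)/2)
Grade 1: (-1)^(1*2/2) = (-1)^1 = -1, coeff -3 -> 3
Grade 2: (-1)^(2*3/2) = (-1)^3 = -1, coeff 2 -> -2
Conjugated coefficients: 3, -2


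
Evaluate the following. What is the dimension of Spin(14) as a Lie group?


Spin(n) double-covers SO(n); both have Lie algebra so(n) of dimension n(n-1)/2.
n = 14
n(n-1) = 14 * 13 = 182
dim Spin(14) = 182/2 = 91


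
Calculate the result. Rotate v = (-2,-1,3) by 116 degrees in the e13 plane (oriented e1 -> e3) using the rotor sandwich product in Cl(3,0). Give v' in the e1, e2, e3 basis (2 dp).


Rotor R = cos(58deg) - sin(58deg)*e13
Rotation angle theta = 2 * 58 = 116 degrees in the e13 plane (e1 -> e3).
The component perpendicular to the plane (e2) is invariant: v'_2 = v2 = -1.00
cos(116deg) = -0.4384, sin(116deg) = 0.8988
v'_1 = v1*cos(theta) - v3*sin(theta) = -2*(-0.4384) - 3*0.8988 = -1.82
v'_3 = v1*sin(theta) + v3*cos(theta) = -2*0.8988 + 3*(-0.4384) = -3.11
v' = -1.82*e1 - 1.00*e2 - 3.11*e3


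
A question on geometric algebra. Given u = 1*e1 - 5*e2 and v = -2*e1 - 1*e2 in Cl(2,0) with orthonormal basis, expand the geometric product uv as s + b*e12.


Expand: (1*e1 - 5*e2)(-2*e1 - 1*e2)
= 1*(-2)*e1e1 + 1*(-1)*e1e2 + (-5)*(-2)*e2e1 + (-5)*(-1)*e2e2
Using e1^2 = e2^2 = 1, e2e1 = -e1e2:
Scalar part s = 1*(-2) + (-5)*(-1) = -2 + 5 = 3
Bivector part b = 1*(-1) - (-5)*(-2) = -1 - 10 = -11
uv = 3 - 11*e12


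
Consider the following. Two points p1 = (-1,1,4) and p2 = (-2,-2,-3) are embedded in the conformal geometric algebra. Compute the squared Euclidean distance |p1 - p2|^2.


p1 - p2 = (1, 3, 7)
|p1 - p2|^2 = 1^2 + 3^2 + 7^2
= 1 + 9 + 49
= 59


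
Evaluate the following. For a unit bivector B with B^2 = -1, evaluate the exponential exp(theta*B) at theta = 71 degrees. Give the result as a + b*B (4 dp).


For a unit bivector B with B^2 = -1, the exponential series gives
e^(theta*B) = cos(theta) + sin(theta)*B (the GA analogue of Euler's formula).
theta = 71 degrees = 1.239184 rad
cos(71 deg) = 0.3256
sin(71 deg) = 0.9455
exp(theta*B) = 0.3256 + 0.9455*B


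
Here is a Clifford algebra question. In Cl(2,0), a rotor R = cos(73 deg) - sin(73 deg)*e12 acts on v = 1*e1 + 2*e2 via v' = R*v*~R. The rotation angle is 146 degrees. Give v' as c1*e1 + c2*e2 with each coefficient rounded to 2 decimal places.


Rotor R = cos(73deg) - sin(73deg)*e12
Rotation angle theta = 2 * 73 = 146 degrees
v' = R*v*~R rotates v by theta.
cos(146deg) = -0.8290, sin(146deg) = 0.5592
v'_1 = 1*cos(146deg) - 2*sin(146deg)
= 1*(-0.8290) - 2*0.5592
= -1.95
v'_2 = 1*sin(146deg) + 2*cos(146deg)
= 1*0.5592 + 2*(-0.8290)
= -1.10
v' = -1.95*e1 - 1.10*e2


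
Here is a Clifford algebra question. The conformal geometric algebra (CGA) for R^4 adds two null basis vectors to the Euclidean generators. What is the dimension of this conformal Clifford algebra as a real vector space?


The conformal model of R^4 uses Cl(5,1): the 4 Euclidean generators plus two extra orthogonal generators e+ (e+^2 = +1) and e- (e-^2 = -1), from which the null vectors e0, einf are built.
Number of generators m = 4 + 2 = 6.
dim Cl(p,q) = 2^m = 2^6 = 64


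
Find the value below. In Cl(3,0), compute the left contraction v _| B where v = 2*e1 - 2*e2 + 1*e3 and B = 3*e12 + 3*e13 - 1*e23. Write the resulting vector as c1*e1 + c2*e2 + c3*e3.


Left contraction v _| B = <vB>_1 (grade-1 part of the geometric product vB).
Using e1_|e12 = e2, e2_|e12 = -e1, e1_|e13 = e3, e3_|e13 = -e1, e2_|e23 = e3, e3_|e23 = -e2:
e1 coeff: -v2*b12 - v3*b13 = -(-2)*(3) - (1)*(3) = 3
e2 coeff: v1*b12 - v3*b23 = (2)*(3) - (1)*(-1) = 7
e3 coeff: v1*b13 + v2*b23 = (2)*(3) + (-2)*(-1) = 8
v _| B = 3*e1 + 7*e2 + 8*e3


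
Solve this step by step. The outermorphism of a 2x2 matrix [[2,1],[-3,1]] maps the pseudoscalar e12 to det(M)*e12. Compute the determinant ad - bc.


The outermorphism of a linear map f sends e1^e2 to f(e1)^f(e2).
f(e1) = 2*e1 - 3*e2
f(e2) = 1*e1 + 1*e2
f(e1) ^ f(e2) = (2*e1 - 3*e2) ^ (1*e1 + 1*e2)
= 2*1*e12 + (-3)*1*e21
= (2 - (-3))*e12
= 5*e12
Coefficient = 5


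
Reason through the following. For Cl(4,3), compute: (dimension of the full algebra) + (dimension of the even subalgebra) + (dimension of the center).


n = 4 + 3 = 7
Total dim = 2^7 = 128
Even subalgebra dim = 2^6 = 64
n is odd, so center dim = 2
Sum = 128 + 64 + 2 = 194


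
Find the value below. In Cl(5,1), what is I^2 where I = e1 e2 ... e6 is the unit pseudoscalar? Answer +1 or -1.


The pseudoscalar I = e1...e_n (product of all n generators) of Cl(p,q) satisfies I^2 = (-1)^(q + n(n-1)/2).
p = 5, q = 1, n = p + q = 6
n(n-1)/2 = 6 * 5 / 2 = 15
Exponent = q + n(n-1)/2 = 1 + 15 = 16
I^2 = (-1)^16 = +1


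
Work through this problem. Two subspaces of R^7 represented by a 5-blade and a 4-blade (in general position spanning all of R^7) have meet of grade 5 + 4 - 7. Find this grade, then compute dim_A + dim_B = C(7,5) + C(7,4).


Meet grade = grade(A) + grade(B) - n
= 5 + 4 - 7 = 2
C(7,5) = 21
C(7,4) = 35
dim_A + dim_B = 21 + 35 = 56


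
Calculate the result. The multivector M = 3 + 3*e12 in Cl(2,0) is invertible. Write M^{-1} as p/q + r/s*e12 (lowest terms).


M = 3 + 3*e12, where e12^2 = -1.
Since M commutes with its reverse ~M = a - b*e12, M * ~M = a^2 - b^2*e12^2 = a^2 + b^2.
So M^{-1} = ~M / (a^2 + b^2) = (a - b*e12)/(a^2 + b^2).
a^2 + b^2 = 9 + 9 = 18
Scalar part = 3/18 = 1/6
Bivector coeff = -3/18 = -1/6
M^{-1} = 1/6 - 1/6*e12


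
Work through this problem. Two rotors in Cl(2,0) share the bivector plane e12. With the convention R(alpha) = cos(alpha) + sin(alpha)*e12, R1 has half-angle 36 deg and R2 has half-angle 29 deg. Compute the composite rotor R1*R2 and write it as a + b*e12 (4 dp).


Same-plane rotors commute and their half-angles add:
R1*R2 = cos(a1 + a2) + sin(a1 + a2)*e12.
a1 + a2 = 36 + 29 = 65 deg
cos(65 deg) = 0.4226
sin(65 deg) = 0.9063
R1*R2 = 0.4226 + 0.9063*e12


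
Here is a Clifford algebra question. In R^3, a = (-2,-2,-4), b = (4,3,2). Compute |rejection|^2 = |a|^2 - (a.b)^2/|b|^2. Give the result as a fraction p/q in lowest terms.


|a|^2 = (-2)^2 + (-2)^2 + (-4)^2 = 24
|b|^2 = 4^2 + 3^2 + 2^2 = 29
a . b = (-2)*4 + (-2)*3 + (-4)*2 = -22
(a.b)^2 = (-22)^2 = 484
|rej|^2 = 24 - 484/29
= (696 - 484)/29
= 212/29
In lowest terms: 212/29


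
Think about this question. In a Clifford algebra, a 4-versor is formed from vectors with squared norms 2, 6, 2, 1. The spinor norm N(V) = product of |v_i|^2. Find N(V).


Spinor norm N(V) = |v1|^2 * |v2|^2 * ... * |v4|^2
= 2 * 6 * 2 * 1
Running product: 2, 12, 24, 24
N(V) = 24


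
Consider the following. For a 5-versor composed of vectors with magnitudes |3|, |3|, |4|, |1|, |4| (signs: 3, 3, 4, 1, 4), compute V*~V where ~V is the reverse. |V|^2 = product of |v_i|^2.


Each vector v_i has |v_i|^2 = s_i^2
Squared scales: 3^2 = 9, 3^2 = 9, 4^2 = 16, 1^2 = 1, 4^2 = 16
|V|^2 = 9 * 9 * 16 * 1 * 16
= 20736


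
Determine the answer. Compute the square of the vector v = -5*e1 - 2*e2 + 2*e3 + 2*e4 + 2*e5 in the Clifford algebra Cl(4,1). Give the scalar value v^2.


v^2 = sum of c_i^2 * e_i^2
Positive signature terms (e_i^2 = +1): (-5)^2 + (-2)^2 + 2^2 + 2^2 = 37
Negative signature terms (e_j^2 = -1): 2^2 = 4
v^2 = 37 - 4 = 33


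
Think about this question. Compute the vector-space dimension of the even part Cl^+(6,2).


Even subalgebra dimension = 2^(n-1)
n = 6 + 2 = 8
2^(8 - 1) = 2^7 = 128
Verification: sum of C(8,k) for even k = 1 + 28 + 70 + 28 + 1 = 128
Result = 128


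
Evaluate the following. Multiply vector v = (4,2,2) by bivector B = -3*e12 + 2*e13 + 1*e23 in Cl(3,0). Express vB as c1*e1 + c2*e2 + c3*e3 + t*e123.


vB has grade-1 (vector) and grade-3 (trivector) parts: vB = (v _| B) + (v ^ B).
Vector part <vB>_1:
  e1: -v2*b12 - v3*b13 = -(2)*(-3) - (2)*(2) = 2
  e2: v1*b12 - v3*b23 = (4)*(-3) - (2)*(1) = -14
  e3: v1*b13 + v2*b23 = (4)*(2) + (2)*(1) = 10
Trivector part <vB>_3:
  e123: v1*b23 - v2*b13 + v3*b12 = (4)*(1) - (2)*(2) + (2)*(-3) = -6
vB = 2*e1 - 14*e2 + 10*e3 - 6*e123


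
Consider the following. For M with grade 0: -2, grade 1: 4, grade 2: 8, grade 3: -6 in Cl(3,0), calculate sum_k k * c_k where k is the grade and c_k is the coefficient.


Grade-weighted sum = sum of grade_k * coefficient_k
0*(-2) = 0
1*4 = 4
2*8 = 16
3*(-6) = -18
Total = 0 + 4 + 16 + (-18) = 2


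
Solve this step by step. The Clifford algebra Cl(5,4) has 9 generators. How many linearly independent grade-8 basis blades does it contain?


Number of grade-k basis blades in Cl(p,q) with n = p + q is C(n, k).
n = 5 + 4 = 9
C(9, 8) = 9! / (8! * 1!)
= 362880 / (40320 * 1)
= 9


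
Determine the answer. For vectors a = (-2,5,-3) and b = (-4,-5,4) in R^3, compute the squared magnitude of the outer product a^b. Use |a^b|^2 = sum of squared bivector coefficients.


a wedge b = (a1*b2 - a2*b1)*e12 + (a1*b3 - a3*b1)*e13 + (a2*b3 - a3*b2)*e23
e12 coeff: (-2)*(-5) - 5*(-4) = 10 - (-20) = 30
e13 coeff: (-2)*4 - (-3)*(-4) = -8 - 12 = -20
e23 coeff: 5*4 - (-3)*(-5) = 20 - 15 = 5
|a wedge b|^2 = 30^2 + (-20)^2 + 5^2
= 900 + 400 + 25
= 1325


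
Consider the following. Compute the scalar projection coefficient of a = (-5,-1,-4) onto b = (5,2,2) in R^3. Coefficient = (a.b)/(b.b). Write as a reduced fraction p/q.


Projection coefficient = (a . b) / (b . b)
a . b = (-5)*5 + (-1)*2 + (-4)*2
= -25 + (-2) + (-8) = -35
b . b = 5^2 + 2^2 + 2^2
= 25 + 4 + 4 = 33
Coefficient = -35/33
In lowest terms: -35/33


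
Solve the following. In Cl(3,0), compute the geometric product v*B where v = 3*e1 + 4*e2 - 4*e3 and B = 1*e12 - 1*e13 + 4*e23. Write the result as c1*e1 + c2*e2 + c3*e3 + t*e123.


vB has grade-1 (vector) and grade-3 (trivector) parts: vB = (v _| B) + (v ^ B).
Vector part <vB>_1:
  e1: -v2*b12 - v3*b13 = -(4)*(1) - (-4)*(-1) = -8
  e2: v1*b12 - v3*b23 = (3)*(1) - (-4)*(4) = 19
  e3: v1*b13 + v2*b23 = (3)*(-1) + (4)*(4) = 13
Trivector part <vB>_3:
  e123: v1*b23 - v2*b13 + v3*b12 = (3)*(4) - (4)*(-1) + (-4)*(1) = 12
vB = -8*e1 + 19*e2 + 13*e3 + 12*e123


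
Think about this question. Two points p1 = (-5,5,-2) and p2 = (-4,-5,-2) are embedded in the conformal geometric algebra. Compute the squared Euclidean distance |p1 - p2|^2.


p1 - p2 = (-1, 10, 0)
|p1 - p2|^2 = (-1)^2 + 10^2 + 0^2
= 1 + 100 + 0
= 101


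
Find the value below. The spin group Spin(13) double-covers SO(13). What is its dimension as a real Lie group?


Spin(n) double-covers SO(n); both have Lie algebra so(n) of dimension n(n-1)/2.
n = 13
n(n-1) = 13 * 12 = 156
dim Spin(13) = 156/2 = 78


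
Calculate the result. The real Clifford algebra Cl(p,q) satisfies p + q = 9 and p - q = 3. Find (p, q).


We need p + q = 9 and p - q = 3.
Adding: 2p = 9 + 3 = 12, so p = 6.
Then q = 9 - 6 = 3.
(p, q) = (6, 3)


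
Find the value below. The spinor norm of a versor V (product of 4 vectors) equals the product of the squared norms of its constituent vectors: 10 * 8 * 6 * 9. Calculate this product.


Spinor norm N(V) = |v1|^2 * |v2|^2 * ... * |v4|^2
= 10 * 8 * 6 * 9
Running product: 10, 80, 480, 4320
N(V) = 4320


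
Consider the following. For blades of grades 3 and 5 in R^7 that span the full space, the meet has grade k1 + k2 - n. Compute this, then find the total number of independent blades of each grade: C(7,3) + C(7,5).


Meet grade = grade(A) + grade(B) - n
= 3 + 5 - 7 = 1
C(7,3) = 35
C(7,5) = 21
dim_A + dim_B = 35 + 21 = 56


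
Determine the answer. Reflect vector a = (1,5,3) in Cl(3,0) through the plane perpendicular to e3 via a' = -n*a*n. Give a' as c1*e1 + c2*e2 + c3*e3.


Reflection formula: a' = -n*a*n, with n = e3 (unit vector, n^2 = 1).
For reflection through hyperplane perp to e3:
The component along e3 flips sign, others stay.
a = (1, 5, 3)
a' = (1, 5, -3)
a' = 1*e1 + 5*e2 - 3*e3


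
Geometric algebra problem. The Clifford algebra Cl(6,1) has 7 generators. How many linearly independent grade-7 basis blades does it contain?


Number of grade-k basis blades in Cl(p,q) with n = p + q is C(n, k).
n = 6 + 1 = 7
C(7, 7) = 7! / (7! * 0!)
= 5040 / (5040 * 1)
= 1


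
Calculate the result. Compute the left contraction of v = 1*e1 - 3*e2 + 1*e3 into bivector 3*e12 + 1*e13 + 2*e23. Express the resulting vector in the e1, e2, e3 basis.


Left contraction v _| B = <vB>_1 (grade-1 part of the geometric product vB).
Using e1_|e12 = e2, e2_|e12 = -e1, e1_|e13 = e3, e3_|e13 = -e1, e2_|e23 = e3, e3_|e23 = -e2:
e1 coeff: -v2*b12 - v3*b13 = -(-3)*(3) - (1)*(1) = 8
e2 coeff: v1*b12 - v3*b23 = (1)*(3) - (1)*(2) = 1
e3 coeff: v1*b13 + v2*b23 = (1)*(1) + (-3)*(2) = -5
v _| B = 8*e1 + 1*e2 - 5*e3


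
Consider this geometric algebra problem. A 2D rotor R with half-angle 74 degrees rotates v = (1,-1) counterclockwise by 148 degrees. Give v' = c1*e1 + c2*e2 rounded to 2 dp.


Rotor R = cos(74deg) - sin(74deg)*e12
Rotation angle theta = 2 * 74 = 148 degrees
v' = R*v*~R rotates v by theta.
cos(148deg) = -0.8480, sin(148deg) = 0.5299
v'_1 = 1*cos(148deg) - (-1)*sin(148deg)
= 1*(-0.8480) - (-1)*0.5299
= -0.32
v'_2 = 1*sin(148deg) + (-1)*cos(148deg)
= 1*0.5299 + (-1)*(-0.8480)
= 1.38
v' = -0.32*e1 + 1.38*e2


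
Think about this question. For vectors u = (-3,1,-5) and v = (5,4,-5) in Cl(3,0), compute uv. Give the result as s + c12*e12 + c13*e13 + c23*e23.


In Cl(3,0): e_i^2 = 1, e_ie_j = -e_je_i for i != j.
Scalar part = u . v = (-3)*5 + 1*4 + (-5)*(-5)
= -15 + 4 + 25 = 14
e12 coeff = (-3)*4 - 1*5 = -12 - 5 = -17
e13 coeff = (-3)*(-5) - (-5)*5 = 15 - (-25) = 40
e23 coeff = 1*(-5) - (-5)*4 = -5 - (-20) = 15
uv = 14 - 17*e12 + 40*e13 + 15*e23


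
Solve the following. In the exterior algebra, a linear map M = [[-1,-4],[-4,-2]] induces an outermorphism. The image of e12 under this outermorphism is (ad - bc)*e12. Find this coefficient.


The outermorphism of a linear map f sends e1^e2 to f(e1)^f(e2).
f(e1) = -1*e1 - 4*e2
f(e2) = -4*e1 - 2*e2
f(e1) ^ f(e2) = (-1*e1 - 4*e2) ^ (-4*e1 - 2*e2)
= (-1)*(-2)*e12 + (-4)*(-4)*e21
= (2 - 16)*e12
= -14*e12
Coefficient = -14


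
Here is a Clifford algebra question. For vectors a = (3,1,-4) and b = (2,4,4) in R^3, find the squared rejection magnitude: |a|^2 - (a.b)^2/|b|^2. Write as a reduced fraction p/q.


|a|^2 = 3^2 + 1^2 + (-4)^2 = 26
|b|^2 = 2^2 + 4^2 + 4^2 = 36
a . b = 3*2 + 1*4 + (-4)*4 = -6
(a.b)^2 = (-6)^2 = 36
|rej|^2 = 26 - 36/36
= (936 - 36)/36
= 900/36
In lowest terms: 25/1


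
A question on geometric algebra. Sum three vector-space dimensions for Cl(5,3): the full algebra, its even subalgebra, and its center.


n = 5 + 3 = 8
Total dim = 2^8 = 256
Even subalgebra dim = 2^7 = 128
n is even, so center dim = 1
Sum = 256 + 128 + 1 = 385


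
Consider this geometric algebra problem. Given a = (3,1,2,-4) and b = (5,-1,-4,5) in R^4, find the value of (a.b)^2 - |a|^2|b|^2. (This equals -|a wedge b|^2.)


a . b = 3*5 + 1*(-1) + 2*(-4) + (-4)*5
= 15 + (-1) + (-8) + (-20) = -14
|a|^2 = 3^2 + 1^2 + 2^2 + (-4)^2 = 30
|b|^2 = 5^2 + (-1)^2 + (-4)^2 + 5^2 = 67
(a.b)^2 = (-14)^2 = 196
|a|^2 * |b|^2 = 30 * 67 = 2010
Result = 196 - 2010 = -1814


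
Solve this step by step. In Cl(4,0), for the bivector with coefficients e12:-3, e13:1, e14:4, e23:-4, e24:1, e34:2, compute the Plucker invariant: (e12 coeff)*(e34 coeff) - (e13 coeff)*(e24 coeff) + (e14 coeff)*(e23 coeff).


Plucker relation: af - be + cd
a*f = (-3)*2 = -6
b*e = 1*1 = 1
c*d = 4*(-4) = -16
af - be + cd = -6 - 1 + (-16)
= -23


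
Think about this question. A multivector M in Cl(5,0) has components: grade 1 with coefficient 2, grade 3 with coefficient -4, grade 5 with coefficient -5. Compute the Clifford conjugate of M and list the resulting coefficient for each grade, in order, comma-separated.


Clifford conjugate sign for grade k: (-1)^(k(k+1)/2)
Grade 1: (-1)^(1*2/2) = (-1)^1 = -1, coeff 2 -> -2
Grade 3: (-1)^(3*4/2) = (-1)^6 = 1, coeff -4 -> -4
Grade 5: (-1)^(5*6/2) = (-1)^15 = -1, coeff -5 -> 5
Conjugated coefficients: -2, -4, 5


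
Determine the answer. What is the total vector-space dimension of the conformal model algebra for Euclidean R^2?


The conformal model of R^2 uses Cl(3,1): the 2 Euclidean generators plus two extra orthogonal generators e+ (e+^2 = +1) and e- (e-^2 = -1), from which the null vectors e0, einf are built.
Number of generators m = 2 + 2 = 4.
dim Cl(p,q) = 2^m = 2^4 = 16


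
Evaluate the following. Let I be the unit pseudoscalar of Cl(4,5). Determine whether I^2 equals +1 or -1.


The pseudoscalar I = e1...e_n (product of all n generators) of Cl(p,q) satisfies I^2 = (-1)^(q + n(n-1)/2).
p = 4, q = 5, n = p + q = 9
n(n-1)/2 = 9 * 8 / 2 = 36
Exponent = q + n(n-1)/2 = 5 + 36 = 41
I^2 = (-1)^41 = -1


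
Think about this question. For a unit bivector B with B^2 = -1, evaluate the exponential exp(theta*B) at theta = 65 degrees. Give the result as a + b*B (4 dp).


For a unit bivector B with B^2 = -1, the exponential series gives
e^(theta*B) = cos(theta) + sin(theta)*B (the GA analogue of Euler's formula).
theta = 65 degrees = 1.134464 rad
cos(65 deg) = 0.4226
sin(65 deg) = 0.9063
exp(theta*B) = 0.4226 + 0.9063*B


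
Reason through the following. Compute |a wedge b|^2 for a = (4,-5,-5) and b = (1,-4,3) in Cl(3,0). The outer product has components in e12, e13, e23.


a wedge b = (a1*b2 - a2*b1)*e12 + (a1*b3 - a3*b1)*e13 + (a2*b3 - a3*b2)*e23
e12 coeff: 4*(-4) - (-5)*1 = -16 - (-5) = -11
e13 coeff: 4*3 - (-5)*1 = 12 - (-5) = 17
e23 coeff: (-5)*3 - (-5)*(-4) = -15 - 20 = -35
|a wedge b|^2 = (-11)^2 + 17^2 + (-35)^2
= 121 + 289 + 1225
= 1635


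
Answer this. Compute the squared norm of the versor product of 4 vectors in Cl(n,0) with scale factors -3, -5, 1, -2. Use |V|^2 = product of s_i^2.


Each vector v_i has |v_i|^2 = s_i^2
Squared scales: (-3)^2 = 9, (-5)^2 = 25, 1^2 = 1, (-2)^2 = 4
|V|^2 = 9 * 25 * 1 * 4
= 900


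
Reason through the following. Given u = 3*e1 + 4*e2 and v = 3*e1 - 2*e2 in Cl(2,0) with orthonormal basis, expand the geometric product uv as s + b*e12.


Expand: (3*e1 + 4*e2)(3*e1 - 2*e2)
= 3*3*e1e1 + 3*(-2)*e1e2 + 4*3*e2e1 + 4*(-2)*e2e2
Using e1^2 = e2^2 = 1, e2e1 = -e1e2:
Scalar part s = 3*3 + 4*(-2) = 9 + (-8) = 1
Bivector part b = 3*(-2) - 4*3 = -6 - 12 = -18
uv = 1 - 18*e12


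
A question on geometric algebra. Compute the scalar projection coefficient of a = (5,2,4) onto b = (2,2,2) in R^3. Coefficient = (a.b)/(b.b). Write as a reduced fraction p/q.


Projection coefficient = (a . b) / (b . b)
a . b = 5*2 + 2*2 + 4*2
= 10 + 4 + 8 = 22
b . b = 2^2 + 2^2 + 2^2
= 4 + 4 + 4 = 12
Coefficient = 22/12
In lowest terms: 11/6


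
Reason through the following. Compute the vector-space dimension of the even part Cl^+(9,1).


Even subalgebra dimension = 2^(n-1)
n = 9 + 1 = 10
2^(10 - 1) = 2^9 = 512
Verification: sum of C(10,k) for even k = 1 + 45 + 210 + 210 + 45 + 1 = 512
Result = 512


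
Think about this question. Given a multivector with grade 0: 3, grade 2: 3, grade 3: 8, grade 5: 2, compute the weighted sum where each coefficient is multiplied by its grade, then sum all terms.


Grade-weighted sum = sum of grade_k * coefficient_k
0*3 = 0
2*3 = 6
3*8 = 24
5*2 = 10
Total = 0 + 6 + 24 + 10 = 40


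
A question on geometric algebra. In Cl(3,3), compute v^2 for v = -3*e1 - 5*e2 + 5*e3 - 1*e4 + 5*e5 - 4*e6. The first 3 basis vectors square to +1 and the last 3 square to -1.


v^2 = sum of c_i^2 * e_i^2
Positive signature terms (e_i^2 = +1): (-3)^2 + (-5)^2 + 5^2 = 59
Negative signature terms (e_j^2 = -1): (-1)^2 + 5^2 + (-4)^2 = 42
v^2 = 59 - 42 = 17


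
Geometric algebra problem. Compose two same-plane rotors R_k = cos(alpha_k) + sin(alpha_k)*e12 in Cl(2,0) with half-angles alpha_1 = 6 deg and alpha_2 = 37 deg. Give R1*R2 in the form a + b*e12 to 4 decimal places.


Same-plane rotors commute and their half-angles add:
R1*R2 = cos(a1 + a2) + sin(a1 + a2)*e12.
a1 + a2 = 6 + 37 = 43 deg
cos(43 deg) = 0.7314
sin(43 deg) = 0.6820
R1*R2 = 0.7314 + 0.6820*e12


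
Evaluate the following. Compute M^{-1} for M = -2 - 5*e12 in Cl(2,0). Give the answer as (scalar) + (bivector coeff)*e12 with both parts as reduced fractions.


M = -2 - 5*e12, where e12^2 = -1.
Since M commutes with its reverse ~M = a - b*e12, M * ~M = a^2 - b^2*e12^2 = a^2 + b^2.
So M^{-1} = ~M / (a^2 + b^2) = (a - b*e12)/(a^2 + b^2).
a^2 + b^2 = 4 + 25 = 29
Scalar part = -2/29 = -2/29
Bivector coeff = 5/29 = 5/29
M^{-1} = -2/29 + 5/29*e12


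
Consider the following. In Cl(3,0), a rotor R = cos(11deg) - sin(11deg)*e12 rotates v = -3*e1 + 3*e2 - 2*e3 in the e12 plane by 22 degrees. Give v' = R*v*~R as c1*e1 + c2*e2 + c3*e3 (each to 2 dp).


Rotor R = cos(11deg) - sin(11deg)*e12
Rotation angle theta = 2 * 11 = 22 degrees in the e12 plane (e1 -> e2).
The component perpendicular to the plane (e3) is invariant: v'_3 = v3 = -2.00
cos(22deg) = 0.9272, sin(22deg) = 0.3746
v'_1 = v1*cos(theta) - v2*sin(theta) = -3*0.9272 - 3*0.3746 = -3.91
v'_2 = v1*sin(theta) + v2*cos(theta) = -3*0.3746 + 3*0.9272 = 1.66
v' = -3.91*e1 + 1.66*e2 - 2.00*e3


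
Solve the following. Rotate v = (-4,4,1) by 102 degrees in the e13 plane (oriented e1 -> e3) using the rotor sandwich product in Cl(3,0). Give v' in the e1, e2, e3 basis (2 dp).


Rotor R = cos(51deg) - sin(51deg)*e13
Rotation angle theta = 2 * 51 = 102 degrees in the e13 plane (e1 -> e3).
The component perpendicular to the plane (e2) is invariant: v'_2 = v2 = 4.00
cos(102deg) = -0.2079, sin(102deg) = 0.9781
v'_1 = v1*cos(theta) - v3*sin(theta) = -4*(-0.2079) - 1*0.9781 = -0.15
v'_3 = v1*sin(theta) + v3*cos(theta) = -4*0.9781 + 1*(-0.2079) = -4.12
v' = -0.15*e1 + 4.00*e2 - 4.12*e3


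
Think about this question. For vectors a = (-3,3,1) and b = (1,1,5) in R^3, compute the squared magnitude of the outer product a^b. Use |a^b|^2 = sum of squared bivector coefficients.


a wedge b = (a1*b2 - a2*b1)*e12 + (a1*b3 - a3*b1)*e13 + (a2*b3 - a3*b2)*e23
e12 coeff: (-3)*1 - 3*1 = -3 - 3 = -6
e13 coeff: (-3)*5 - 1*1 = -15 - 1 = -16
e23 coeff: 3*5 - 1*1 = 15 - 1 = 14
|a wedge b|^2 = (-6)^2 + (-16)^2 + 14^2
= 36 + 256 + 196
= 488


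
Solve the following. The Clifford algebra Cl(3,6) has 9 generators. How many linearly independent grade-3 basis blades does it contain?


Number of grade-k basis blades in Cl(p,q) with n = p + q is C(n, k).
n = 3 + 6 = 9
C(9, 3) = 9! / (3! * 6!)
= 362880 / (6 * 720)
= 84


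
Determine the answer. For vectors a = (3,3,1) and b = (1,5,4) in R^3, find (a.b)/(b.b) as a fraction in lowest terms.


Projection coefficient = (a . b) / (b . b)
a . b = 3*1 + 3*5 + 1*4
= 3 + 15 + 4 = 22
b . b = 1^2 + 5^2 + 4^2
= 1 + 25 + 16 = 42
Coefficient = 22/42
In lowest terms: 11/21


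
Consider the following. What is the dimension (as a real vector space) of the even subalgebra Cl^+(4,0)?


Even subalgebra dimension = 2^(n-1)
n = 4 + 0 = 4
2^(4 - 1) = 2^3 = 8
Verification: sum of C(4,k) for even k = 1 + 6 + 1 = 8
Result = 8


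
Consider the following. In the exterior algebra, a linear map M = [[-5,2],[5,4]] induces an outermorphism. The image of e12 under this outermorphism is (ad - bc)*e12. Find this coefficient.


The outermorphism of a linear map f sends e1^e2 to f(e1)^f(e2).
f(e1) = -5*e1 + 5*e2
f(e2) = 2*e1 + 4*e2
f(e1) ^ f(e2) = (-5*e1 + 5*e2) ^ (2*e1 + 4*e2)
= (-5)*4*e12 + 5*2*e21
= (-20 - 10)*e12
= -30*e12
Coefficient = -30


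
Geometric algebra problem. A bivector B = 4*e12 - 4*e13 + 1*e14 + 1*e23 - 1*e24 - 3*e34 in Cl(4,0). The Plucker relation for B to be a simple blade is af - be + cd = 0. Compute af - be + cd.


Plucker relation: af - be + cd
a*f = 4*(-3) = -12
b*e = (-4)*(-1) = 4
c*d = 1*1 = 1
af - be + cd = -12 - 4 + 1
= -15
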